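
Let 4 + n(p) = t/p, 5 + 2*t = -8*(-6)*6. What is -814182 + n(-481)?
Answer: -783247215/962 ≈ -8.1419e+5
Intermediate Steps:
t = 283/2 (t = -5/2 + (-8*(-6)*6)/2 = -5/2 + (48*6)/2 = -5/2 + (½)*288 = -5/2 + 144 = 283/2 ≈ 141.50)
n(p) = -4 + 283/(2*p)
-814182 + n(-481) = -814182 + (-4 + (283/2)/(-481)) = -814182 + (-4 + (283/2)*(-1/481)) = -814182 + (-4 - 283/962) = -814182 - 4131/962 = -783247215/962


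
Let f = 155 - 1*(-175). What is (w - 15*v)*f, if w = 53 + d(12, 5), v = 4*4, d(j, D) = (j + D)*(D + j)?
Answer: 33660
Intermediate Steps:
d(j, D) = (D + j)² (d(j, D) = (D + j)*(D + j) = (D + j)²)
v = 16
w = 342 (w = 53 + (5 + 12)² = 53 + 17² = 53 + 289 = 342)
f = 330 (f = 155 + 175 = 330)
(w - 15*v)*f = (342 - 15*16)*330 = (342 - 5*48)*330 = (342 - 240)*330 = 102*330 = 33660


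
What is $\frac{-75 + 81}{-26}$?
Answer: $- \frac{3}{13} \approx -0.23077$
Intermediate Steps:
$\frac{-75 + 81}{-26} = 6 \left(- \frac{1}{26}\right) = - \frac{3}{13}$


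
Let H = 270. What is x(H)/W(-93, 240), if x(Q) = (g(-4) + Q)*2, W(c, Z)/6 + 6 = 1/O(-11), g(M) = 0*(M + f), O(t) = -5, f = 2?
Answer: -450/31 ≈ -14.516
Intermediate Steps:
g(M) = 0 (g(M) = 0*(M + 2) = 0*(2 + M) = 0)
W(c, Z) = -186/5 (W(c, Z) = -36 + 6/(-5) = -36 + 6*(-⅕) = -36 - 6/5 = -186/5)
x(Q) = 2*Q (x(Q) = (0 + Q)*2 = Q*2 = 2*Q)
x(H)/W(-93, 240) = (2*270)/(-186/5) = 540*(-5/186) = -450/31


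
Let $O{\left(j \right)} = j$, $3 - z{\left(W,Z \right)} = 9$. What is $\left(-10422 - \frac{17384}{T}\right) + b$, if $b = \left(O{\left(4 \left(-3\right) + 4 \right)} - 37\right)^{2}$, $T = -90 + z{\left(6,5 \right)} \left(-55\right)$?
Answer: $- \frac{254083}{30} \approx -8469.4$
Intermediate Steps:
$z{\left(W,Z \right)} = -6$ ($z{\left(W,Z \right)} = 3 - 9 = -6$)
$T = 240$ ($T = -90 - -330 = -90 + 330 = 240$)
$b = 2025$ ($b = \left(\left(4 \left(-3\right) + 4\right) - 37\right)^{2} = \left(\left(-12 + 4\right) - 37\right)^{2} = \left(-8 - 37\right)^{2} = \left(-45\right)^{2} = 2025$)
$\left(-10422 - \frac{17384}{T}\right) + b = \left(-10422 - \frac{17384}{240}\right) + 2025 = \left(-10422 - \frac{2173}{30}\right) + 2025 = - \frac{314833}{30} + 2025 = - \frac{254083}{30}$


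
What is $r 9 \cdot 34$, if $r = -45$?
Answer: $-13770$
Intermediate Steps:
$r 9 \cdot 34 = \left(-45\right) 9 \cdot 34 = \left(-405\right) 34 = -13770$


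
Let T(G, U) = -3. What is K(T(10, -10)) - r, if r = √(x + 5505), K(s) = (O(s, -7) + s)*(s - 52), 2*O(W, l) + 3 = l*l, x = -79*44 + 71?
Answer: -1100 - 10*√21 ≈ -1145.8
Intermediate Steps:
x = -3405 (x = -3476 + 71 = -3405)
O(W, l) = -3/2 + l²/2 (O(W, l) = -3/2 + (l*l)/2 = -3/2 + l²/2)
K(s) = (-52 + s)*(23 + s) (K(s) = ((-3/2 + (½)*(-7)²) + s)*(s - 52) = ((-3/2 + (½)*49) + s)*(-52 + s) = ((-3/2 + 49/2) + s)*(-52 + s) = (23 + s)*(-52 + s) = (-52 + s)*(23 + s))
r = 10*√21 (r = √(-3405 + 5505) = √2100 = 10*√21 ≈ 45.826)
K(T(10, -10)) - r = (-1196 + (-3)² - 29*(-3)) - 10*√21 = (-1196 + 9 + 87) - 10*√21 = -1100 - 10*√21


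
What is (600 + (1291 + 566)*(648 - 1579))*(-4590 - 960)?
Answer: 9591881850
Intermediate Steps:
(600 + (1291 + 566)*(648 - 1579))*(-4590 - 960) = (600 + 1857*(-931))*(-5550) = (600 - 1728867)*(-5550) = -1728267*(-5550) = 9591881850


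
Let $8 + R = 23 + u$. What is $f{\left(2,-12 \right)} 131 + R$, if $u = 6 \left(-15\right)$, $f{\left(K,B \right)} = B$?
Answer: $-1647$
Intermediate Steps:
$u = -90$
$R = -75$ ($R = -8 + \left(23 - 90\right) = -8 - 67 = -75$)
$f{\left(2,-12 \right)} 131 + R = \left(-12\right) 131 - 75 = -1572 - 75 = -1647$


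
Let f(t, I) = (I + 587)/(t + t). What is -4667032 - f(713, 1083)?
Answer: -3327594651/713 ≈ -4.6670e+6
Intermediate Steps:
f(t, I) = (587 + I)/(2*t) (f(t, I) = (587 + I)/((2*t)) = (587 + I)*(1/(2*t)) = (587 + I)/(2*t))
-4667032 - f(713, 1083) = -4667032 - (587 + 1083)/(2*713) = -4667032 - 1670/(2*713) = -4667032 - 1*835/713 = -4667032 - 835/713 = -3327594651/713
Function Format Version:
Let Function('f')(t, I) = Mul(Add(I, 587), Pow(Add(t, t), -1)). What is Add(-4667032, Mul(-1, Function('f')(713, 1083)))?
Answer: Rational(-3327594651, 713) ≈ -4.6670e+6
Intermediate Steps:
Function('f')(t, I) = Mul(Rational(1, 2), Pow(t, -1), Add(587, I)) (Function('f')(t, I) = Mul(Add(587, I), Pow(Mul(2, t), -1)) = Mul(Add(587, I), Mul(Rational(1, 2), Pow(t, -1))) = Mul(Rational(1, 2), Pow(t, -1), Add(587, I)))
Add(-4667032, Mul(-1, Function('f')(713, 1083))) = Add(-4667032, Mul(-1, Mul(Rational(1, 2), Pow(713, -1), Add(587, 1083)))) = Add(-4667032, Mul(-1, Mul(Rational(1, 2), Rational(1, 713), 1670))) = Add(-4667032, Mul(-1, Rational(835, 713))) = Add(-4667032, Rational(-835, 713)) = Rational(-3327594651, 713)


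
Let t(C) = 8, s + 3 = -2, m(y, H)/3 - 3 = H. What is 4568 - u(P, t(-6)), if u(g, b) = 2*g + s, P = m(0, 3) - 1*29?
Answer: 4595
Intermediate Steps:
m(y, H) = 9 + 3*H
s = -5 (s = -3 - 2 = -5)
P = -11 (P = (9 + 3*3) - 1*29 = (9 + 9) - 29 = 18 - 29 = -11)
u(g, b) = -5 + 2*g (u(g, b) = 2*g - 5 = -5 + 2*g)
4568 - u(P, t(-6)) = 4568 - (-5 + 2*(-11)) = 4568 - (-5 - 22) = 4568 - 1*(-27) = 4568 + 27 = 4595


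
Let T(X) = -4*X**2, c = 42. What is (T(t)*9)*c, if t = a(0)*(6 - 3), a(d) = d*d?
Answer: 0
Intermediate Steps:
a(d) = d**2
t = 0 (t = 0**2*(6 - 3) = 0*3 = 0)
(T(t)*9)*c = (-4*0**2*9)*42 = (-4*0*9)*42 = (0*9)*42 = 0*42 = 0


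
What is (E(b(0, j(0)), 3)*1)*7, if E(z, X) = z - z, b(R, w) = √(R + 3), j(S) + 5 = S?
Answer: 0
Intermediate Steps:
j(S) = -5 + S
b(R, w) = √(3 + R)
E(z, X) = 0
(E(b(0, j(0)), 3)*1)*7 = (0*1)*7 = 0*7 = 0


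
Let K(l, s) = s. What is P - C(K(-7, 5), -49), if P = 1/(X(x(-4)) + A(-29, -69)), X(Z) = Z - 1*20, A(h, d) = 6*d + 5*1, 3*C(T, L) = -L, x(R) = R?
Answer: -21220/1299 ≈ -16.336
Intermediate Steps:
C(T, L) = -L/3 (C(T, L) = (-L)/3 = -L/3)
A(h, d) = 5 + 6*d (A(h, d) = 6*d + 5 = 5 + 6*d)
X(Z) = -20 + Z (X(Z) = Z - 20 = -20 + Z)
P = -1/433 (P = 1/((-20 - 4) + (5 + 6*(-69))) = 1/(-24 + (5 - 414)) = 1/(-24 - 409) = 1/(-433) = -1/433 ≈ -0.0023095)
P - C(K(-7, 5), -49) = -1/433 - (-1)*(-49)/3 = -1/433 - 1*49/3 = -1/433 - 49/3 = -21220/1299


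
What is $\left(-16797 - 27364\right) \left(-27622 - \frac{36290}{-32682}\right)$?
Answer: $\frac{1533245994929}{1257} \approx 1.2198 \cdot 10^{9}$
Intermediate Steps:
$\left(-16797 - 27364\right) \left(-27622 - \frac{36290}{-32682}\right) = - 44161 \left(-27622 - - \frac{18145}{16341}\right) = - 44161 \left(-27622 + \frac{18145}{16341}\right) = \left(-44161\right) \left(- \frac{451352957}{16341}\right) = \frac{1533245994929}{1257}$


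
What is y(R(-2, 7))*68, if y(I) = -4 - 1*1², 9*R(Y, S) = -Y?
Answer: -340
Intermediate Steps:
R(Y, S) = -Y/9 (R(Y, S) = (-Y)/9 = -Y/9)
y(I) = -5 (y(I) = -4 - 1*1 = -4 - 1 = -5)
y(R(-2, 7))*68 = -5*68 = -340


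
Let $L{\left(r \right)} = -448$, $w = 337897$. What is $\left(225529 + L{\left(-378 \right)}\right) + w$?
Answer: $562978$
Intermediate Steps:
$\left(225529 + L{\left(-378 \right)}\right) + w = \left(225529 - 448\right) + 337897 = 225081 + 337897 = 562978$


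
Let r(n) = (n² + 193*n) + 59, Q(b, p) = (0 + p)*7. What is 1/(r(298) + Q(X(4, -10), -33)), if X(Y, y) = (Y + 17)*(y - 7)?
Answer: 1/146146 ≈ 6.8425e-6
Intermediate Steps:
X(Y, y) = (-7 + y)*(17 + Y) (X(Y, y) = (17 + Y)*(-7 + y) = (-7 + y)*(17 + Y))
Q(b, p) = 7*p (Q(b, p) = p*7 = 7*p)
r(n) = 59 + n² + 193*n
1/(r(298) + Q(X(4, -10), -33)) = 1/((59 + 298² + 193*298) + 7*(-33)) = 1/((59 + 88804 + 57514) - 231) = 1/(146377 - 231) = 1/146146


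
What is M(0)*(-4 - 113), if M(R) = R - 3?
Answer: 351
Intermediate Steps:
M(R) = -3 + R
M(0)*(-4 - 113) = (-3 + 0)*(-4 - 113) = -3*(-117) = 351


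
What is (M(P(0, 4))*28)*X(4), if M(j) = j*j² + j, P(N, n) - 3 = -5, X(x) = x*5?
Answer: -5600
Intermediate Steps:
X(x) = 5*x
P(N, n) = -2 (P(N, n) = 3 - 5 = -2)
M(j) = j + j³ (M(j) = j³ + j = j + j³)
(M(P(0, 4))*28)*X(4) = ((-2 + (-2)³)*28)*(5*4) = ((-2 - 8)*28)*20 = -10*28*20 = -280*20 = -5600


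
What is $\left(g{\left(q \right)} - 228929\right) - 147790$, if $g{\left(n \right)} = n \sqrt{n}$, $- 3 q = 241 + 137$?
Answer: $-376719 - 378 i \sqrt{14} \approx -3.7672 \cdot 10^{5} - 1414.3 i$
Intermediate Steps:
$q = -126$ ($q = - \frac{241 + 137}{3} = \left(- \frac{1}{3}\right) 378 = -126$)
$g{\left(n \right)} = n^{\frac{3}{2}}$
$\left(g{\left(q \right)} - 228929\right) - 147790 = \left(\left(-126\right)^{\frac{3}{2}} - 228929\right) - 147790 = \left(- 378 i \sqrt{14} - 228929\right) - 147790 = \left(-228929 - 378 i \sqrt{14}\right) - 147790 = -376719 - 378 i \sqrt{14}$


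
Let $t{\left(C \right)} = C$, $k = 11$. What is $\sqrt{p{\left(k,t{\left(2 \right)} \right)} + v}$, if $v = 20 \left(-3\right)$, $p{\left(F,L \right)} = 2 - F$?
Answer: $i \sqrt{69} \approx 8.3066 i$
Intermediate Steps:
$v = -60$
$\sqrt{p{\left(k,t{\left(2 \right)} \right)} + v} = \sqrt{\left(2 - 11\right) - 60} = \sqrt{-9 - 60} = \sqrt{-69} = i \sqrt{69}$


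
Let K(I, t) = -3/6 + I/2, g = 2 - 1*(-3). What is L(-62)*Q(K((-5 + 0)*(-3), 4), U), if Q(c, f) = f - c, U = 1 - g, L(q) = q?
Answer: 682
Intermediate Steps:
g = 5 (g = 2 + 3 = 5)
K(I, t) = -1/2 + I/2 (K(I, t) = -3*1/6 + I*(1/2) = -1/2 + I/2)
U = -4 (U = 1 - 1*5 = 1 - 5 = -4)
L(-62)*Q(K((-5 + 0)*(-3), 4), U) = -62*(-4 - (-1/2 + ((-5 + 0)*(-3))/2)) = -62*(-4 - (-1/2 + (-5*(-3))/2)) = -62*(-4 - (-1/2 + (1/2)*15)) = -62*(-4 - (-1/2 + 15/2)) = -62*(-4 - 1*7) = -62*(-4 - 7) = -62*(-11) = 682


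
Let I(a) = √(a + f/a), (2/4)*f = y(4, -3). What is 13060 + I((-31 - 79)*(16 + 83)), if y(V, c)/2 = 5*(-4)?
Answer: 13060 + I*√11859202/33 ≈ 13060.0 + 104.36*I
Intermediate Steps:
y(V, c) = -40 (y(V, c) = 2*(5*(-4)) = 2*(-20) = -40)
f = -80 (f = 2*(-40) = -80)
I(a) = √(a - 80/a)
13060 + I((-31 - 79)*(16 + 83)) = 13060 + √((-31 - 79)*(16 + 83) - 80*1/((-31 - 79)*(16 + 83))) = 13060 + √(-110*99 - 80/((-110*99))) = 13060 + √(-10890 - 80/(-10890)) = 13060 + √(-10890 - 80*(-1/10890)) = 13060 + √(-10890 + 8/1089) = 13060 + √(-11859202/1089) = 13060 + I*√11859202/33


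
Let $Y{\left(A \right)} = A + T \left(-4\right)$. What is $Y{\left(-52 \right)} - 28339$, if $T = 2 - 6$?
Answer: $-28375$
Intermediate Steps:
$T = -4$ ($T = 2 - 6 = -4$)
$Y{\left(A \right)} = 16 + A$ ($Y{\left(A \right)} = A - -16 = A + 16 = 16 + A$)
$Y{\left(-52 \right)} - 28339 = \left(16 - 52\right) - 28339 = -36 - 28339 = -28375$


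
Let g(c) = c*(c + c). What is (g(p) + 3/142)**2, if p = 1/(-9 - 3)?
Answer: 32041/26132544 ≈ 0.0012261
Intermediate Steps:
p = -1/12 (p = 1/(-12) = -1/12 ≈ -0.083333)
g(c) = 2*c**2 (g(c) = c*(2*c) = 2*c**2)
(g(p) + 3/142)**2 = (2*(-1/12)**2 + 3/142)**2 = (2*(1/144) + 3*(1/142))**2 = (1/72 + 3/142)**2 = (179/5112)**2 = 32041/26132544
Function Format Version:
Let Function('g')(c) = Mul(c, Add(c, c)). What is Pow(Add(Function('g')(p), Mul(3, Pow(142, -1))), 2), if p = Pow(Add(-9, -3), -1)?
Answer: Rational(32041, 26132544) ≈ 0.0012261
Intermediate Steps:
p = Rational(-1, 12) (p = Pow(-12, -1) = Rational(-1, 12) ≈ -0.083333)
Function('g')(c) = Mul(2, Pow(c, 2)) (Function('g')(c) = Mul(c, Mul(2, c)) = Mul(2, Pow(c, 2)))
Pow(Add(Function('g')(p), Mul(3, Pow(142, -1))), 2) = Pow(Add(Mul(2, Pow(Rational(-1, 12), 2)), Mul(3, Pow(142, -1))), 2) = Pow(Add(Mul(2, Rational(1, 144)), Mul(3, Rational(1, 142))), 2) = Pow(Add(Rational(1, 72), Rational(3, 142)), 2) = Pow(Rational(179, 5112), 2) = Rational(32041, 26132544)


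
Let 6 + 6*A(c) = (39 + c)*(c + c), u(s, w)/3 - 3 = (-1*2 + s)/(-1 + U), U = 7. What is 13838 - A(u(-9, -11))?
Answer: 165473/12 ≈ 13789.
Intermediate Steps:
u(s, w) = 8 + s/2 (u(s, w) = 9 + 3*((-1*2 + s)/(-1 + 7)) = 9 + 3*((-2 + s)/6) = 9 + 3*((-2 + s)*(1/6)) = 9 + 3*(-1/3 + s/6) = 9 + (-1 + s/2) = 8 + s/2)
A(c) = -1 + c*(39 + c)/3 (A(c) = -1 + ((39 + c)*(c + c))/6 = -1 + ((39 + c)*(2*c))/6 = -1 + (2*c*(39 + c))/6 = -1 + c*(39 + c)/3)
13838 - A(u(-9, -11)) = 13838 - (-1 + 13*(8 + (1/2)*(-9)) + (8 + (1/2)*(-9))**2/3) = 13838 - (-1 + 13*(8 - 9/2) + (8 - 9/2)**2/3) = 13838 - (-1 + 13*(7/2) + (7/2)**2/3) = 13838 - (-1 + 91/2 + (1/3)*(49/4)) = 13838 - (-1 + 91/2 + 49/12) = 13838 - 1*583/12 = 13838 - 583/12 = 165473/12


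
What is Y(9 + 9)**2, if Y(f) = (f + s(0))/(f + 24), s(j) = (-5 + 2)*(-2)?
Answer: 16/49 ≈ 0.32653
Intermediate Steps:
s(j) = 6 (s(j) = -3*(-2) = 6)
Y(f) = (6 + f)/(24 + f) (Y(f) = (f + 6)/(f + 24) = (6 + f)/(24 + f))
Y(9 + 9)**2 = ((6 + (9 + 9))/(24 + (9 + 9)))**2 = ((6 + 18)/(24 + 18))**2 = (24/42)**2 = ((1/42)*24)**2 = (4/7)**2 = 16/49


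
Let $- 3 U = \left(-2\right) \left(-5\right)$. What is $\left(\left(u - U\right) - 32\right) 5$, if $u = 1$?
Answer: $- \frac{415}{3} \approx -138.33$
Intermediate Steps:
$U = - \frac{10}{3}$ ($U = - \frac{\left(-2\right) \left(-5\right)}{3} = \left(- \frac{1}{3}\right) 10 = - \frac{10}{3} \approx -3.3333$)
$\left(\left(u - U\right) - 32\right) 5 = \left(\left(1 - - \frac{10}{3}\right) - 32\right) 5 = \left(\left(1 + \frac{10}{3}\right) - 32\right) 5 = \left(\frac{13}{3} - 32\right) 5 = \left(- \frac{83}{3}\right) 5 = - \frac{415}{3}$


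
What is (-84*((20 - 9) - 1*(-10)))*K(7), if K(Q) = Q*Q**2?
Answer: -605052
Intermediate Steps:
K(Q) = Q**3
(-84*((20 - 9) - 1*(-10)))*K(7) = -84*((20 - 9) - 1*(-10))*7**3 = -84*(11 + 10)*343 = -84*21*343 = -1764*343 = -605052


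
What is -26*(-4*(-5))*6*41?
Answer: -127920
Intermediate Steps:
-26*(-4*(-5))*6*41 = -520*6*41 = -26*120*41 = -3120*41 = -127920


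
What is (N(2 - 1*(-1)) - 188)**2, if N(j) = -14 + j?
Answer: 39601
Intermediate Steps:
(N(2 - 1*(-1)) - 188)**2 = ((-14 + (2 - 1*(-1))) - 188)**2 = ((-14 + (2 + 1)) - 188)**2 = ((-14 + 3) - 188)**2 = (-11 - 188)**2 = (-199)**2 = 39601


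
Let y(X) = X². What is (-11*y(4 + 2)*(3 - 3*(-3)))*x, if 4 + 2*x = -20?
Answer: 57024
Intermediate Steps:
x = -12 (x = -2 + (½)*(-20) = -2 - 10 = -12)
(-11*y(4 + 2)*(3 - 3*(-3)))*x = -11*(4 + 2)²*(3 - 3*(-3))*(-12) = -11*6²*(3 + 9)*(-12) = -396*12*(-12) = -11*432*(-12) = -4752*(-12) = 57024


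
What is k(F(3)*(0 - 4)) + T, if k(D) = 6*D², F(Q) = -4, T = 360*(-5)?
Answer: -264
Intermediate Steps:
T = -1800
k(F(3)*(0 - 4)) + T = 6*(-4*(0 - 4))² - 1800 = 6*(-4*(-4))² - 1800 = 6*16² - 1800 = 6*256 - 1800 = 1536 - 1800 = -264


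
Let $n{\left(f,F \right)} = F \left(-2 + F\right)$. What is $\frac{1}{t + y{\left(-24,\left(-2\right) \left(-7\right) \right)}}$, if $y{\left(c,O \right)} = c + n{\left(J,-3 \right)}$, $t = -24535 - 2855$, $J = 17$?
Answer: $- \frac{1}{27399} \approx -3.6498 \cdot 10^{-5}$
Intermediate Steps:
$t = -27390$
$y{\left(c,O \right)} = 15 + c$ ($y{\left(c,O \right)} = c - 3 \left(-2 - 3\right) = c - -15 = c + 15 = 15 + c$)
$\frac{1}{t + y{\left(-24,\left(-2\right) \left(-7\right) \right)}} = \frac{1}{-27390 + \left(15 - 24\right)} = \frac{1}{-27390 - 9} = \frac{1}{-27399} = - \frac{1}{27399}$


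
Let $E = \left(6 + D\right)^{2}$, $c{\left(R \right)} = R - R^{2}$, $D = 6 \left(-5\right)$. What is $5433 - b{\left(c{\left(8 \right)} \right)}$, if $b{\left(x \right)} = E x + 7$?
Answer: $37682$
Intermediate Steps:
$D = -30$
$E = 576$ ($E = \left(6 - 30\right)^{2} = \left(-24\right)^{2} = 576$)
$b{\left(x \right)} = 7 + 576 x$ ($b{\left(x \right)} = 576 x + 7 = 7 + 576 x$)
$5433 - b{\left(c{\left(8 \right)} \right)} = 5433 - \left(7 + 576 \cdot 8 \left(1 - 8\right)\right) = 5433 - \left(7 + 576 \cdot 8 \left(-7\right)\right) = 5433 - \left(7 + 576 \left(-56\right)\right) = 5433 - \left(7 - 32256\right) = 5433 - -32249 = 5433 + 32249 = 37682$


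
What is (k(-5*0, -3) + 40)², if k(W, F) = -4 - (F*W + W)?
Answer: 1296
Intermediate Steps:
k(W, F) = -4 - W - F*W (k(W, F) = -4 - (W + F*W) = -4 + (-W - F*W) = -4 - W - F*W)
(k(-5*0, -3) + 40)² = ((-4 - (-5)*0 - 1*(-3)*(-5*0)) + 40)² = ((-4 - 1*0 - 1*(-3)*0) + 40)² = ((-4 + 0 + 0) + 40)² = (-4 + 40)² = 36² = 1296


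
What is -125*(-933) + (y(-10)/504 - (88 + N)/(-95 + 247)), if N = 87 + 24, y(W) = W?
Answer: 1116788273/9576 ≈ 1.1662e+5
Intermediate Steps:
N = 111
-125*(-933) + (y(-10)/504 - (88 + N)/(-95 + 247)) = -125*(-933) + (-10/504 - (88 + 111)/(-95 + 247)) = 116625 + (-10*1/504 - 199/152) = 116625 + (-5/252 - 199/152) = 116625 - 12727/9576 = 1116788273/9576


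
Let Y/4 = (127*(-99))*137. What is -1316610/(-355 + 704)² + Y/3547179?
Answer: -612162302266/48005549931 ≈ -12.752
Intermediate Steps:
Y = -6890004 (Y = 4*((127*(-99))*137) = 4*(-12573*137) = 4*(-1722501) = -6890004)
-1316610/(-355 + 704)² + Y/3547179 = -1316610/(-355 + 704)² - 6890004/3547179 = -1316610/(349²) - 6890004*1/3547179 = -1316610/121801 - 765556/394131 = -612162302266/48005549931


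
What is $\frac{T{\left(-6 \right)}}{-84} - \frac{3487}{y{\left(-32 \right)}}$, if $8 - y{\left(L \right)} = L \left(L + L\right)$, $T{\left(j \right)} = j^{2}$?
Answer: $\frac{18289}{14280} \approx 1.2807$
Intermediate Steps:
$y{\left(L \right)} = 8 - 2 L^{2}$ ($y{\left(L \right)} = 8 - L \left(L + L\right) = 8 - L 2 L = 8 - 2 L^{2}$)
$\frac{T{\left(-6 \right)}}{-84} - \frac{3487}{y{\left(-32 \right)}} = \frac{\left(-6\right)^{2}}{-84} - \frac{3487}{8 - 2 \left(-32\right)^{2}} = 36 \left(- \frac{1}{84}\right) - \frac{3487}{8 - 2048} = - \frac{3}{7} - \frac{3487}{8 - 2048} = - \frac{3}{7} - \frac{3487}{-2040} = - \frac{3}{7} - - \frac{3487}{2040} = - \frac{3}{7} + \frac{3487}{2040} = \frac{18289}{14280}$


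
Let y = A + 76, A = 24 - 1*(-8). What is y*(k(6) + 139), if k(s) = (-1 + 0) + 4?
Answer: 15336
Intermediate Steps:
A = 32 (A = 24 + 8 = 32)
y = 108 (y = 32 + 76 = 108)
k(s) = 3 (k(s) = -1 + 4 = 3)
y*(k(6) + 139) = 108*(3 + 139) = 108*142 = 15336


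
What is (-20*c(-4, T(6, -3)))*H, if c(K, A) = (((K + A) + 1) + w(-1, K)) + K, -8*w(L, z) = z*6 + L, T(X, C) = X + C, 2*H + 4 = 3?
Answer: -35/4 ≈ -8.7500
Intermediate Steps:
H = -½ (H = -2 + (½)*3 = -2 + 3/2 = -½ ≈ -0.50000)
T(X, C) = C + X
w(L, z) = -3*z/4 - L/8 (w(L, z) = -(z*6 + L)/8 = -(6*z + L)/8 = -(L + 6*z)/8 = -3*z/4 - L/8)
c(K, A) = 9/8 + A + 5*K/4 (c(K, A) = (((K + A) + 1) + (-3*K/4 - ⅛*(-1))) + K = (((A + K) + 1) + (-3*K/4 + ⅛)) + K = ((1 + A + K) + (⅛ - 3*K/4)) + K = (9/8 + A + K/4) + K = 9/8 + A + 5*K/4)
(-20*c(-4, T(6, -3)))*H = -20*(9/8 + (-3 + 6) + (5/4)*(-4))*(-½) = -20*(9/8 + 3 - 5)*(-½) = -20*(-7/8)*(-½) = (35/2)*(-½) = -35/4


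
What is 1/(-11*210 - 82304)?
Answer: -1/84614 ≈ -1.1818e-5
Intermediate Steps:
1/(-11*210 - 82304) = 1/(-2310 - 82304) = 1/(-84614) = -1/84614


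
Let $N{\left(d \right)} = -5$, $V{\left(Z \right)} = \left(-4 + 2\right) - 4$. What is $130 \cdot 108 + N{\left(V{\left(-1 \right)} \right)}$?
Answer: $14035$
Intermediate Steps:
$V{\left(Z \right)} = -6$ ($V{\left(Z \right)} = -2 - 4 = -6$)
$130 \cdot 108 + N{\left(V{\left(-1 \right)} \right)} = 130 \cdot 108 - 5 = 14040 - 5 = 14035$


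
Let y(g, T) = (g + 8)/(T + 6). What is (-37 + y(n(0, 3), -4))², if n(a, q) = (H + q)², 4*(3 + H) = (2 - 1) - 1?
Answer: 1089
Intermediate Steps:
H = -3 (H = -3 + ((2 - 1) - 1)/4 = -3 + (1 - 1)/4 = -3 + (¼)*0 = -3 + 0 = -3)
n(a, q) = (-3 + q)²
y(g, T) = (8 + g)/(6 + T)
(-37 + y(n(0, 3), -4))² = (-37 + (8 + (-3 + 3)²)/(6 - 4))² = (-37 + (8 + 0²)/2)² = (-37 + (8 + 0)/2)² = (-37 + (½)*8)² = (-37 + 4)² = (-33)² = 1089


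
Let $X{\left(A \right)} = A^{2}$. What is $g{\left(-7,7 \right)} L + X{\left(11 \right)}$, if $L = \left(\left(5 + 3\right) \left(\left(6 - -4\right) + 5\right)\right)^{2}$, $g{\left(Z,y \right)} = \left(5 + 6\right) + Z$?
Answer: $57721$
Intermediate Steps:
$g{\left(Z,y \right)} = 11 + Z$
$L = 14400$ ($L = \left(8 \left(\left(6 + 4\right) + 5\right)\right)^{2} = \left(8 \left(10 + 5\right)\right)^{2} = \left(8 \cdot 15\right)^{2} = 120^{2} = 14400$)
$g{\left(-7,7 \right)} L + X{\left(11 \right)} = \left(11 - 7\right) 14400 + 11^{2} = 4 \cdot 14400 + 121 = 57600 + 121 = 57721$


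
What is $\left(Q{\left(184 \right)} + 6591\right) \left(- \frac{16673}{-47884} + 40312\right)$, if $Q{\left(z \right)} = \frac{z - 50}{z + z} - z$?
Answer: $\frac{2275756266857355}{8810656} \approx 2.583 \cdot 10^{8}$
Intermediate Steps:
$Q{\left(z \right)} = - z + \frac{-50 + z}{2 z}$ ($Q{\left(z \right)} = \frac{-50 + z}{2 z} - z = - z + \frac{-50 + z}{2 z}$)
$\left(Q{\left(184 \right)} + 6591\right) \left(- \frac{16673}{-47884} + 40312\right) = \left(\left(\frac{1}{2} - 184 - \frac{25}{184}\right) + 6591\right) \left(- \frac{16673}{-47884} + 40312\right) = \left(\left(\frac{1}{2} - 184 - \frac{25}{184}\right) + 6591\right) \left(\left(-16673\right) \left(- \frac{1}{47884}\right) + 40312\right) = \left(\left(\frac{1}{2} - 184 - \frac{25}{184}\right) + 6591\right) \left(\frac{16673}{47884} + 40312\right) = \left(- \frac{33789}{184} + 6591\right) \frac{1930316481}{47884} = \frac{1178955}{184} \cdot \frac{1930316481}{47884} = \frac{2275756266857355}{8810656}$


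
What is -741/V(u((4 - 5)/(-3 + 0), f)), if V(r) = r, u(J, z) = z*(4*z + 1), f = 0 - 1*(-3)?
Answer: -19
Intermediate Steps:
f = 3 (f = 0 + 3 = 3)
u(J, z) = z*(1 + 4*z)
-741/V(u((4 - 5)/(-3 + 0), f)) = -741*1/(3*(1 + 4*3)) = -741*1/(3*(1 + 12)) = -741/(3*13) = -741/39 = -741*1/39 = -19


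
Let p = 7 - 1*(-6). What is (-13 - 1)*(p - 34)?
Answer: 294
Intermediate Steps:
p = 13 (p = 7 + 6 = 13)
(-13 - 1)*(p - 34) = (-13 - 1)*(13 - 34) = -14*(-21) = 294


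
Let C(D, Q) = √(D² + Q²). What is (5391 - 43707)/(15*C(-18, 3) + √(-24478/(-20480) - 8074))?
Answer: -12261120/(14400*√37 + I*√826655210) ≈ -126.36 + 41.479*I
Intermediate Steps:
(5391 - 43707)/(15*C(-18, 3) + √(-24478/(-20480) - 8074)) = (5391 - 43707)/(15*√((-18)² + 3²) + √(-24478/(-20480) - 8074)) = -38316/(15*√(324 + 9) + √(-24478*(-1/20480) - 8074)) = -38316/(15*√333 + √(12239/10240 - 8074)) = -38316/(15*(3*√37) + √(-82665521/10240)) = -38316/(45*√37 + I*√826655210/320)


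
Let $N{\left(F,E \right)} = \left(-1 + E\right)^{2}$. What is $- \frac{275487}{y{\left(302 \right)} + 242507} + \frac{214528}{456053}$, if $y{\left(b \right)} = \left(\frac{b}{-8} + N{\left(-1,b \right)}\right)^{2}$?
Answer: $\frac{28150738692440912}{59848344200330413} \approx 0.47037$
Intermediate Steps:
$y{\left(b \right)} = \left(\left(-1 + b\right)^{2} - \frac{b}{8}\right)^{2}$ ($y{\left(b \right)} = \left(\frac{b}{-8} + \left(-1 + b\right)^{2}\right)^{2} = \left(b \left(- \frac{1}{8}\right) + \left(-1 + b\right)^{2}\right)^{2} = \left(- \frac{b}{8} + \left(-1 + b\right)^{2}\right)^{2} = \left(\left(-1 + b\right)^{2} - \frac{b}{8}\right)^{2}$)
$- \frac{275487}{y{\left(302 \right)} + 242507} + \frac{214528}{456053} = - \frac{275487}{\frac{\left(302 - 8 \left(-1 + 302\right)^{2}\right)^{2}}{64} + 242507} + \frac{214528}{456053} = - \frac{275487}{\frac{\left(302 - 8 \cdot 301^{2}\right)^{2}}{64} + 242507} + 214528 \cdot \frac{1}{456053} = - \frac{275487}{\frac{\left(302 - 724808\right)^{2}}{64} + 242507} + \frac{214528}{456053} = - \frac{275487}{\frac{\left(-724506\right)^{2}}{64} + 242507} + \frac{214528}{456053} = - \frac{275487}{\frac{1}{64} \cdot 524908944036 + 242507} + \frac{214528}{456053} = - \frac{275487}{\frac{131227236009}{16} + 242507} + \frac{214528}{456053} = - \frac{275487}{\frac{131231116121}{16}} + \frac{214528}{456053} = \left(-275487\right) \frac{16}{131231116121} + \frac{214528}{456053} = - \frac{4407792}{131231116121} + \frac{214528}{456053} = \frac{28150738692440912}{59848344200330413}$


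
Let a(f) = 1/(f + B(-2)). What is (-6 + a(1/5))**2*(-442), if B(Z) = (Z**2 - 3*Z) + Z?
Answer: -25671802/1681 ≈ -15272.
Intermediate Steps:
B(Z) = Z**2 - 2*Z
a(f) = 1/(8 + f) (a(f) = 1/(f - 2*(-2 - 2)) = 1/(f - 2*(-4)) = 1/(f + 8) = 1/(8 + f))
(-6 + a(1/5))**2*(-442) = (-6 + 1/(8 + 1/5))**2*(-442) = (-6 + 1/(41/5))**2*(-442) = (-6 + 5/41)**2*(-442) = (-241/41)**2*(-442) = (58081/1681)*(-442) = -25671802/1681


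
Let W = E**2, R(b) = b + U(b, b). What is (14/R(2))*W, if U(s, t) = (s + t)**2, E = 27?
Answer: 567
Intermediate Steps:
R(b) = b + 4*b**2 (R(b) = b + (b + b)**2 = b + (2*b)**2 = b + 4*b**2)
W = 729 (W = 27**2 = 729)
(14/R(2))*W = (14/((2*(1 + 4*2))))*729 = (14/((2*(1 + 8))))*729 = (14/((2*9)))*729 = (14/18)*729 = (14*(1/18))*729 = (7/9)*729 = 567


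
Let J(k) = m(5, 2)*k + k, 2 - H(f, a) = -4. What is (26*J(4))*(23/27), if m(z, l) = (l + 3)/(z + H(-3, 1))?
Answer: 38272/297 ≈ 128.86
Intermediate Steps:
H(f, a) = 6 (H(f, a) = 2 - 1*(-4) = 2 + 4 = 6)
m(z, l) = (3 + l)/(6 + z) (m(z, l) = (l + 3)/(z + 6) = (3 + l)/(6 + z))
J(k) = 16*k/11 (J(k) = ((3 + 2)/(6 + 5))*k + k = (5/11)*k + k = ((1/11)*5)*k + k = 5*k/11 + k = 16*k/11)
(26*J(4))*(23/27) = (26*((16/11)*4))*(23/27) = (26*(64/11))*(23*(1/27)) = (1664/11)*(23/27) = 38272/297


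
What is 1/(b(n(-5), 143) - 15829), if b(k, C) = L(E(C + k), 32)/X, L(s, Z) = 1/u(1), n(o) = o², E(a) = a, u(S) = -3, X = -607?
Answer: -1821/28824608 ≈ -6.3175e-5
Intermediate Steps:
L(s, Z) = -⅓ (L(s, Z) = 1/(-3) = -⅓)
b(k, C) = 1/1821 (b(k, C) = -⅓/(-607) = -⅓*(-1/607) = 1/1821)
1/(b(n(-5), 143) - 15829) = 1/(1/1821 - 15829) = 1/(-28824608/1821) = -1821/28824608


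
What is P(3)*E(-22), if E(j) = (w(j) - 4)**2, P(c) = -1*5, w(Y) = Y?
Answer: -3380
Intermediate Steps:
P(c) = -5
E(j) = (-4 + j)**2 (E(j) = (j - 4)**2 = (-4 + j)**2)
P(3)*E(-22) = -5*(-4 - 22)**2 = -5*(-26)**2 = -5*676 = -3380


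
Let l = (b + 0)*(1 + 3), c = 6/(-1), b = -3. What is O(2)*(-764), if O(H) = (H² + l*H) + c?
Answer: 19864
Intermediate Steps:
c = -6 (c = 6*(-1) = -6)
l = -12 (l = (-3 + 0)*(1 + 3) = -3*4 = -12)
O(H) = -6 + H² - 12*H (O(H) = (H² - 12*H) - 6 = -6 + H² - 12*H)
O(2)*(-764) = (-6 + 2² - 12*2)*(-764) = (-6 + 4 - 24)*(-764) = -26*(-764) = 19864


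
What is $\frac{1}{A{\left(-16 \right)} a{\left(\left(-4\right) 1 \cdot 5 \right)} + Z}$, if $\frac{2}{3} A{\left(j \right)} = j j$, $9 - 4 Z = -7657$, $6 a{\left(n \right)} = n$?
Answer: $\frac{2}{1273} \approx 0.0015711$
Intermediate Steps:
$a{\left(n \right)} = \frac{n}{6}$
$Z = \frac{3833}{2}$ ($Z = \frac{9}{4} - - \frac{7657}{4} = \frac{9}{4} + \frac{7657}{4} = \frac{3833}{2} \approx 1916.5$)
$A{\left(j \right)} = \frac{3 j^{2}}{2}$ ($A{\left(j \right)} = \frac{3 j j}{2} = \frac{3 j^{2}}{2}$)
$\frac{1}{A{\left(-16 \right)} a{\left(\left(-4\right) 1 \cdot 5 \right)} + Z} = \frac{1}{\frac{3 \left(-16\right)^{2}}{2} \frac{\left(-4\right) 1 \cdot 5}{6} + \frac{3833}{2}} = \frac{1}{\frac{3}{2} \cdot 256 \frac{\left(-4\right) 5}{6} + \frac{3833}{2}} = \frac{1}{384 \cdot \frac{1}{6} \left(-20\right) + \frac{3833}{2}} = \frac{1}{384 \left(- \frac{10}{3}\right) + \frac{3833}{2}} = \frac{1}{-1280 + \frac{3833}{2}} = \frac{1}{\frac{1273}{2}} = \frac{2}{1273}$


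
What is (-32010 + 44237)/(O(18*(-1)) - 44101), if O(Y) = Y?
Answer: -12227/44119 ≈ -0.27714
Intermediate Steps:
(-32010 + 44237)/(O(18*(-1)) - 44101) = (-32010 + 44237)/(18*(-1) - 44101) = 12227/(-18 - 44101) = 12227/(-44119) = 12227*(-1/44119) = -12227/44119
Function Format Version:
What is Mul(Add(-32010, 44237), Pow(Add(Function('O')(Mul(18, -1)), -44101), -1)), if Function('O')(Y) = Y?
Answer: Rational(-12227, 44119) ≈ -0.27714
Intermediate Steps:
Mul(Add(-32010, 44237), Pow(Add(Function('O')(Mul(18, -1)), -44101), -1)) = Mul(Add(-32010, 44237), Pow(Add(Mul(18, -1), -44101), -1)) = Mul(12227, Pow(Add(-18, -44101), -1)) = Mul(12227, Pow(-44119, -1)) = Mul(12227, Rational(-1, 44119)) = Rational(-12227, 44119)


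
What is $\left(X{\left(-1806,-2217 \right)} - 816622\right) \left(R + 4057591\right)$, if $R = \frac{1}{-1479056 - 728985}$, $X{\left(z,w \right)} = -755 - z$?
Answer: $- \frac{7306967516604600330}{2208041} \approx -3.3093 \cdot 10^{12}$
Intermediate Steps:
$R = - \frac{1}{2208041}$ ($R = \frac{1}{-1479056 - 728985} = \frac{1}{-2208041} = - \frac{1}{2208041} \approx -4.5289 \cdot 10^{-7}$)
$\left(X{\left(-1806,-2217 \right)} - 816622\right) \left(R + 4057591\right) = \left(\left(-755 - -1806\right) - 816622\right) \left(- \frac{1}{2208041} + 4057591\right) = \left(\left(-755 + 1806\right) - 816622\right) \frac{8959327289230}{2208041} = \left(1051 - 816622\right) \frac{8959327289230}{2208041} = \left(-815571\right) \frac{8959327289230}{2208041} = - \frac{7306967516604600330}{2208041}$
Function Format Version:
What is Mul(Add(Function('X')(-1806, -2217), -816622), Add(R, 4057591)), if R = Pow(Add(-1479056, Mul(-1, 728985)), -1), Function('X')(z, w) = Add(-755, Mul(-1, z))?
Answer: Rational(-7306967516604600330, 2208041) ≈ -3.3093e+12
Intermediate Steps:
R = Rational(-1, 2208041) (R = Pow(Add(-1479056, -728985), -1) = Pow(-2208041, -1) = Rational(-1, 2208041) ≈ -4.5289e-7)
Mul(Add(Function('X')(-1806, -2217), -816622), Add(R, 4057591)) = Mul(Add(Add(-755, Mul(-1, -1806)), -816622), Add(Rational(-1, 2208041), 4057591)) = Mul(Add(Add(-755, 1806), -816622), Rational(8959327289230, 2208041)) = Mul(Add(1051, -816622), Rational(8959327289230, 2208041)) = Mul(-815571, Rational(8959327289230, 2208041)) = Rational(-7306967516604600330, 2208041)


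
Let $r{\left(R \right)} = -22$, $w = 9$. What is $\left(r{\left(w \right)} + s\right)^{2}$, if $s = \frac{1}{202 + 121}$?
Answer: $\frac{50481025}{104329} \approx 483.86$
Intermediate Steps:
$s = \frac{1}{323} \approx 0.003096$
$\left(r{\left(w \right)} + s\right)^{2} = \left(-22 + \frac{1}{323}\right)^{2} = \left(- \frac{7105}{323}\right)^{2} = \frac{50481025}{104329}$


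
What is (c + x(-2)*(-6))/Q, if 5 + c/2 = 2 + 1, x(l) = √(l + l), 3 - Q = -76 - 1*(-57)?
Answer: -2/11 - 6*I/11 ≈ -0.18182 - 0.54545*I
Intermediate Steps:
Q = 22 (Q = 3 - (-76 - 1*(-57)) = 3 - (-76 + 57) = 3 - 1*(-19) = 3 + 19 = 22)
x(l) = √2*√l (x(l) = √(2*l) = √2*√l)
c = -4 (c = -10 + 2*(2 + 1) = -10 + 2*3 = -10 + 6 = -4)
(c + x(-2)*(-6))/Q = (-4 + (√2*√(-2))*(-6))/22 = (-4 + (√2*(I*√2))*(-6))*(1/22) = (-4 + (2*I)*(-6))*(1/22) = (-4 - 12*I)*(1/22) = -2/11 - 6*I/11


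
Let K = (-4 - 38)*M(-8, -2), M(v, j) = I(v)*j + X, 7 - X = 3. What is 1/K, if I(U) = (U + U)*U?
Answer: 1/10584 ≈ 9.4482e-5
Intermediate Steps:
I(U) = 2*U² (I(U) = (2*U)*U = 2*U²)
X = 4 (X = 7 - 1*3 = 7 - 3 = 4)
M(v, j) = 4 + 2*j*v² (M(v, j) = (2*v²)*j + 4 = 2*j*v² + 4 = 4 + 2*j*v²)
K = 10584 (K = (-4 - 38)*(4 + 2*(-2)*(-8)²) = -42*(4 + 2*(-2)*64) = -42*(4 - 256) = -42*(-252) = 10584)
1/K = 1/10584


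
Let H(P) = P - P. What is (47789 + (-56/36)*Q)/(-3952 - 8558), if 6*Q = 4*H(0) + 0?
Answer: -47789/12510 ≈ -3.8201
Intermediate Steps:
H(P) = 0
Q = 0 (Q = (4*0 + 0)/6 = (0 + 0)/6 = (⅙)*0 = 0)
(47789 + (-56/36)*Q)/(-3952 - 8558) = (47789 - 56/36*0)/(-3952 - 8558) = (47789 - 56*1/36*0)/(-12510) = (47789 - 14/9*0)*(-1/12510) = (47789 + 0)*(-1/12510) = 47789*(-1/12510) = -47789/12510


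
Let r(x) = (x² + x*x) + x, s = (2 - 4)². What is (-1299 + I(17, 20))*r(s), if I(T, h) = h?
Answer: -46044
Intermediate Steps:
s = 4 (s = (-2)² = 4)
r(x) = x + 2*x² (r(x) = (x² + x²) + x = 2*x² + x = x + 2*x²)
(-1299 + I(17, 20))*r(s) = (-1299 + 20)*(4*(1 + 2*4)) = -5116*(1 + 8) = -5116*9 = -1279*36 = -46044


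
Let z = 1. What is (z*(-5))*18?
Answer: -90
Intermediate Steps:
(z*(-5))*18 = (1*(-5))*18 = -5*18 = -90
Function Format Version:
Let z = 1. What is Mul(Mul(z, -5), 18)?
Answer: -90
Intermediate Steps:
Mul(Mul(z, -5), 18) = Mul(Mul(1, -5), 18) = Mul(-5, 18) = -90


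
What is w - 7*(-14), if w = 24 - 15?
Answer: 107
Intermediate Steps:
w = 9
w - 7*(-14) = 9 - 7*(-14) = 9 + 98 = 107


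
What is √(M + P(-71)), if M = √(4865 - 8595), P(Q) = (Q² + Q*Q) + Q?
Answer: √(10011 + I*√3730) ≈ 100.06 + 0.3052*I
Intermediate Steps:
P(Q) = Q + 2*Q² (P(Q) = (Q² + Q²) + Q = 2*Q² + Q = Q + 2*Q²)
M = I*√3730 (M = √(-3730) = I*√3730 ≈ 61.074*I)
√(M + P(-71)) = √(I*√3730 - 71*(1 + 2*(-71))) = √(I*√3730 - 71*(1 - 142)) = √(I*√3730 - 71*(-141)) = √(I*√3730 + 10011) = √(10011 + I*√3730)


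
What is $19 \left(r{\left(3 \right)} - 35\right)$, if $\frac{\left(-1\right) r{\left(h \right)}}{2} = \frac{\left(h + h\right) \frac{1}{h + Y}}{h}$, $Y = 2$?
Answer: $- \frac{3401}{5} \approx -680.2$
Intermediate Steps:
$r{\left(h \right)} = - \frac{4}{2 + h}$ ($r{\left(h \right)} = - 2 \frac{\left(h + h\right) \frac{1}{h + 2}}{h} = - 2 \frac{2 h \frac{1}{2 + h}}{h} = - 2 \frac{2}{2 + h} = - \frac{4}{2 + h}$)
$19 \left(r{\left(3 \right)} - 35\right) = 19 \left(- \frac{4}{2 + 3} - 35\right) = 19 \left(- \frac{4}{5} - 35\right) = 19 \left(- \frac{179}{5}\right) = - \frac{3401}{5}$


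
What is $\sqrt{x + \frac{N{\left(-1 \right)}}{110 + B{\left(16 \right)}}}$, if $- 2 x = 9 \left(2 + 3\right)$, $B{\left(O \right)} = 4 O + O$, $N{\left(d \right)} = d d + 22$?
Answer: $\frac{i \sqrt{201970}}{95} \approx 4.7306 i$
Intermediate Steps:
$N{\left(d \right)} = 22 + d^{2}$ ($N{\left(d \right)} = d^{2} + 22 = 22 + d^{2}$)
$B{\left(O \right)} = 5 O$
$x = - \frac{45}{2}$ ($x = - \frac{9 \left(2 + 3\right)}{2} = - \frac{9 \cdot 5}{2} = \left(- \frac{1}{2}\right) 45 = - \frac{45}{2} \approx -22.5$)
$\sqrt{x + \frac{N{\left(-1 \right)}}{110 + B{\left(16 \right)}}} = \sqrt{- \frac{45}{2} + \frac{22 + \left(-1\right)^{2}}{110 + 5 \cdot 16}} = \sqrt{- \frac{45}{2} + \frac{22 + 1}{110 + 80}} = \sqrt{- \frac{45}{2} + \frac{23}{190}} = \sqrt{- \frac{2126}{95}} = \frac{i \sqrt{201970}}{95}$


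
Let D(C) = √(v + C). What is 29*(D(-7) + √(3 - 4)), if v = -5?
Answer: I*(29 + 58*√3) ≈ 129.46*I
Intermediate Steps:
D(C) = √(-5 + C)
29*(D(-7) + √(3 - 4)) = 29*(√(-5 - 7) + √(3 - 4)) = 29*(√(-12) + √(-1)) = 29*(2*I*√3 + I) = 29*(I + 2*I*√3) = 29*I + 58*I*√3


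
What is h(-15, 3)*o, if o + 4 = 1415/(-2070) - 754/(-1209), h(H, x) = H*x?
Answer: 260525/1426 ≈ 182.70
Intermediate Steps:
o = -52105/12834 (o = -4 + (1415/(-2070) - 754/(-1209)) = -4 + (1415*(-1/2070) - 754*(-1/1209)) = -4 + (-283/414 + 58/93) = -4 - 769/12834 = -52105/12834 ≈ -4.0599)
h(-15, 3)*o = -15*3*(-52105/12834) = -45*(-52105/12834) = 260525/1426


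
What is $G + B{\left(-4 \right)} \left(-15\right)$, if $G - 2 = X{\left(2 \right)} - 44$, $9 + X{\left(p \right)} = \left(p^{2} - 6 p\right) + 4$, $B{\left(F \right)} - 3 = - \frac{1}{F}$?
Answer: $- \frac{415}{4} \approx -103.75$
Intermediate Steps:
$B{\left(F \right)} = 3 - \frac{1}{F}$
$X{\left(p \right)} = -5 + p^{2} - 6 p$ ($X{\left(p \right)} = -9 + \left(\left(p^{2} - 6 p\right) + 4\right) = -9 + \left(4 + p^{2} - 6 p\right) = -5 + p^{2} - 6 p$)
$G = -55$ ($G = 2 - 57 = -55$)
$G + B{\left(-4 \right)} \left(-15\right) = -55 + \left(3 - \frac{1}{-4}\right) \left(-15\right) = -55 + \left(3 - - \frac{1}{4}\right) \left(-15\right) = -55 + \left(3 + \frac{1}{4}\right) \left(-15\right) = -55 + \frac{13}{4} \left(-15\right) = -55 - \frac{195}{4} = - \frac{415}{4}$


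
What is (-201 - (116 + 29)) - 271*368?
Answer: -100074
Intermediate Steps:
(-201 - (116 + 29)) - 271*368 = (-201 - 1*145) - 99728 = (-201 - 145) - 99728 = -346 - 99728 = -100074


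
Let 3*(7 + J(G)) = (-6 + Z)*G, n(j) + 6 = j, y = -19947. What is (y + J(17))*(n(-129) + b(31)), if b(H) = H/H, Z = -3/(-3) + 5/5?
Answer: 8030620/3 ≈ 2.6769e+6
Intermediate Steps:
Z = 2 (Z = -3*(-⅓) + 5*(⅕) = 1 + 1 = 2)
n(j) = -6 + j
b(H) = 1
J(G) = -7 - 4*G/3 (J(G) = -7 + ((-6 + 2)*G)/3 = -7 + (-4*G)/3 = -7 - 4*G/3)
(y + J(17))*(n(-129) + b(31)) = (-19947 + (-7 - 4/3*17))*((-6 - 129) + 1) = (-19947 + (-7 - 68/3))*(-135 + 1) = (-19947 - 89/3)*(-134) = -59930/3*(-134) = 8030620/3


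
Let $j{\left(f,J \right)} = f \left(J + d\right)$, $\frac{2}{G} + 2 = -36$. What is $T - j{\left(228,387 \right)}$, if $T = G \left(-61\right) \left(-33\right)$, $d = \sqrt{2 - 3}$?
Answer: $- \frac{1678497}{19} - 228 i \approx -88342.0 - 228.0 i$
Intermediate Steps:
$d = i$ ($d = \sqrt{-1} = i \approx 1.0 i$)
$G = - \frac{1}{19}$ ($G = \frac{2}{-2 - 36} = \frac{2}{-38} = 2 \left(- \frac{1}{38}\right) = - \frac{1}{19} \approx -0.052632$)
$j{\left(f,J \right)} = f \left(i + J\right)$ ($j{\left(f,J \right)} = f \left(J + i\right) = f \left(i + J\right)$)
$T = - \frac{2013}{19}$ ($T = \left(- \frac{1}{19}\right) \left(-61\right) \left(-33\right) = \frac{61}{19} \left(-33\right) = - \frac{2013}{19} \approx -105.95$)
$T - j{\left(228,387 \right)} = - \frac{2013}{19} - 228 \left(i + 387\right) = - \frac{2013}{19} - 228 \left(387 + i\right) = - \frac{2013}{19} - \left(88236 + 228 i\right) = - \frac{1678497}{19} - 228 i$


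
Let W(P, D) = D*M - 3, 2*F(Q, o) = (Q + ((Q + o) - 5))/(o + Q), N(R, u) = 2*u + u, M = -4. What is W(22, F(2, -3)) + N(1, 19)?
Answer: 46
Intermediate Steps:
N(R, u) = 3*u
F(Q, o) = (-5 + o + 2*Q)/(2*(Q + o)) (F(Q, o) = ((Q + ((Q + o) - 5))/(o + Q))/2 = ((Q + (-5 + Q + o))/(Q + o))/2 = ((-5 + o + 2*Q)/(Q + o))/2 = (-5 + o + 2*Q)/(2*(Q + o)))
W(P, D) = -3 - 4*D (W(P, D) = D*(-4) - 3 = -4*D - 3 = -3 - 4*D)
W(22, F(2, -3)) + N(1, 19) = (-3 - 4*(-5/2 + 2 + (½)*(-3))/(2 - 3)) + 3*19 = (-3 - 4*(-5/2 + 2 - 3/2)/(-1)) + 57 = (-3 - (-4)*(-2)) + 57 = (-3 - 4*2) + 57 = (-3 - 8) + 57 = -11 + 57 = 46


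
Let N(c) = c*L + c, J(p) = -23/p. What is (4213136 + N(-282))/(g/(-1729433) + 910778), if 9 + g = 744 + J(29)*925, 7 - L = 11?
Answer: 105673093216987/22839378168653 ≈ 4.6268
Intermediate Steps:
L = -4 (L = 7 - 1*11 = 7 - 11 = -4)
g = 40/29 (g = -9 + (744 - 23/29*925) = -9 + (744 - 21275/29) = -9 + 301/29 = 40/29 ≈ 1.3793)
N(c) = -3*c (N(c) = c*(-4) + c = -4*c + c = -3*c)
(4213136 + N(-282))/(g/(-1729433) + 910778) = (4213136 - 3*(-282))/((40/29)/(-1729433) + 910778) = (4213136 + 846)/((40/29)*(-1/1729433) + 910778) = 4213982/(-40/50153557 + 910778) = 4213982/(45678756337306/50153557) = 4213982*(50153557/45678756337306) = 105673093216987/22839378168653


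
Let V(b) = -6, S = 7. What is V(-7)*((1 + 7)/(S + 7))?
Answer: -24/7 ≈ -3.4286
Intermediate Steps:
V(-7)*((1 + 7)/(S + 7)) = -6*(1 + 7)/(7 + 7) = -48/14 = -6*4/7 = -24/7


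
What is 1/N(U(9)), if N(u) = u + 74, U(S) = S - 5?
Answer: 1/78 ≈ 0.012821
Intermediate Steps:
U(S) = -5 + S
N(u) = 74 + u
1/N(U(9)) = 1/(74 + (-5 + 9)) = 1/(74 + 4) = 1/78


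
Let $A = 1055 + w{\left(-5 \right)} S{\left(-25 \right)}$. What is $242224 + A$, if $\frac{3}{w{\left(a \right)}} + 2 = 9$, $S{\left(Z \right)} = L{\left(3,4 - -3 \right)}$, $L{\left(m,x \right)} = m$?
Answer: $\frac{1702962}{7} \approx 2.4328 \cdot 10^{5}$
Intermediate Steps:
$S{\left(Z \right)} = 3$
$w{\left(a \right)} = \frac{3}{7}$ ($w{\left(a \right)} = \frac{3}{-2 + 9} = \frac{3}{7}$)
$A = \frac{7394}{7}$ ($A = 1055 + \frac{3}{7} \cdot 3 = 1055 + \frac{9}{7} = \frac{7394}{7} \approx 1056.3$)
$242224 + A = 242224 + \frac{7394}{7} = \frac{1702962}{7}$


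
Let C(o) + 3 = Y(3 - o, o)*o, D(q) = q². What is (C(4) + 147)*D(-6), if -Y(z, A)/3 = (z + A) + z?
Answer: 4320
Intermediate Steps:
Y(z, A) = -6*z - 3*A (Y(z, A) = -3*((z + A) + z) = -3*((A + z) + z) = -3*(A + 2*z) = -6*z - 3*A)
C(o) = -3 + o*(-18 + 3*o) (C(o) = -3 + (-6*(3 - o) - 3*o)*o = -3 + ((-18 + 6*o) - 3*o)*o = -3 + (-18 + 3*o)*o = -3 + o*(-18 + 3*o))
(C(4) + 147)*D(-6) = ((-3 + 3*4*(-6 + 4)) + 147)*(-6)² = ((-3 + 3*4*(-2)) + 147)*36 = ((-3 - 24) + 147)*36 = (-27 + 147)*36 = 120*36 = 4320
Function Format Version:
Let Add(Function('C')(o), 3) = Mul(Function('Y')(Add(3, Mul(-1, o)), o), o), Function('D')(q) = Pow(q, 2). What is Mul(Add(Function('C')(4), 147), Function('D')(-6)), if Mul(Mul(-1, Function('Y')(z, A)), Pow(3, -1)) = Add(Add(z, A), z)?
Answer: 4320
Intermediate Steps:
Function('Y')(z, A) = Add(Mul(-6, z), Mul(-3, A)) (Function('Y')(z, A) = Mul(-3, Add(Add(z, A), z)) = Mul(-3, Add(Add(A, z), z)) = Mul(-3, Add(A, Mul(2, z))) = Add(Mul(-6, z), Mul(-3, A)))
Function('C')(o) = Add(-3, Mul(o, Add(-18, Mul(3, o)))) (Function('C')(o) = Add(-3, Mul(Add(Mul(-6, Add(3, Mul(-1, o))), Mul(-3, o)), o)) = Add(-3, Mul(Add(Add(-18, Mul(6, o)), Mul(-3, o)), o)) = Add(-3, Mul(Add(-18, Mul(3, o)), o)) = Add(-3, Mul(o, Add(-18, Mul(3, o)))))
Mul(Add(Function('C')(4), 147), Function('D')(-6)) = Mul(Add(Add(-3, Mul(3, 4, Add(-6, 4))), 147), Pow(-6, 2)) = Mul(Add(Add(-3, Mul(3, 4, -2)), 147), 36) = Mul(Add(Add(-3, -24), 147), 36) = Mul(Add(-27, 147), 36) = Mul(120, 36) = 4320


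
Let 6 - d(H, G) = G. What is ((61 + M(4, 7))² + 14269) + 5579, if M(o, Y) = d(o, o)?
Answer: 23817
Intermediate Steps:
d(H, G) = 6 - G
M(o, Y) = 6 - o
((61 + M(4, 7))² + 14269) + 5579 = ((61 + (6 - 1*4))² + 14269) + 5579 = ((61 + (6 - 4))² + 14269) + 5579 = ((61 + 2)² + 14269) + 5579 = (63² + 14269) + 5579 = (3969 + 14269) + 5579 = 18238 + 5579 = 23817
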